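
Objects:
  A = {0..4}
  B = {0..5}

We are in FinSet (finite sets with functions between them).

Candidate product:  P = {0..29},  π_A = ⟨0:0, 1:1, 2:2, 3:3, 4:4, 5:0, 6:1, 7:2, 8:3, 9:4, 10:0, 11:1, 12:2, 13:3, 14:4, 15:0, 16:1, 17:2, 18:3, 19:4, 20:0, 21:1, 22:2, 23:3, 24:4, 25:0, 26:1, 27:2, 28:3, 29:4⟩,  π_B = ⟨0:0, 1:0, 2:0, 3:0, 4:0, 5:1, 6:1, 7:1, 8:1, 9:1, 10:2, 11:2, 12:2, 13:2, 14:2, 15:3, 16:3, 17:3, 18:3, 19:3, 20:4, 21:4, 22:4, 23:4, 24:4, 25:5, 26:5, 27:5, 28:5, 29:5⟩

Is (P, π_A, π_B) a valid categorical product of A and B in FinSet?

|A|·|B| = 5·6 = 30;  |P| = 30
Check the pairing map k ↦ (π_A(k), π_B(k)):
  0 : (0,0)
  1 : (1,0)
  2 : (2,0)
  3 : (3,0)
  4 : (4,0)
  5 : (0,1)
  6 : (1,1)
  7 : (2,1)
  8 : (3,1)
  9 : (4,1)
  10 : (0,2)
  11 : (1,2)
  12 : (2,2)
  13 : (3,2)
  14 : (4,2)
  15 : (0,3)
  16 : (1,3)
  17 : (2,3)
  18 : (3,3)
  19 : (4,3)
  20 : (0,4)
  21 : (1,4)
  22 : (2,4)
  23 : (3,4)
  24 : (4,4)
  25 : (0,5)
  26 : (1,5)
  27 : (2,5)
  28 : (3,5)
  29 : (4,5)
distinct pairs in image: 30 / 30 needed
  → bijection onto A×B; projections well-typed.

Answer: VALID PRODUCT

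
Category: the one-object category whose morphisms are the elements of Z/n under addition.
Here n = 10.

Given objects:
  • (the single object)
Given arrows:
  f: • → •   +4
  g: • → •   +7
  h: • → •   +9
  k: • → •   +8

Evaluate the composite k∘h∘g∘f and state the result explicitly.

  0 +4≡4 +7≡1 +9≡0 +8≡8  (mod 10)
⟦path⟧: +8

Answer: +8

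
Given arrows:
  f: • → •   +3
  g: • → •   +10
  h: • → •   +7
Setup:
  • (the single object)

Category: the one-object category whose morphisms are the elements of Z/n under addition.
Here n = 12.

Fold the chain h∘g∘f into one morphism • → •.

  0 +3≡3 +10≡1 +7≡8  (mod 12)
result: +8

Answer: +8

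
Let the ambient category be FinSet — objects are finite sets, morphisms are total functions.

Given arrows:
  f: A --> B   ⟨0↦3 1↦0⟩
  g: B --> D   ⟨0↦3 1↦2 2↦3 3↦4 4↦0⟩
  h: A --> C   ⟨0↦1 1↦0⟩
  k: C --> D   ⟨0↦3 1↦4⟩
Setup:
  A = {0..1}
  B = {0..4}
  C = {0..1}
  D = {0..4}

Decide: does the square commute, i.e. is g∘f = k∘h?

Along f;g (path 1):
  0 f-->3 g-->4
  1 f-->0 g-->3
  composite₁ = ⟨0↦4 1↦3⟩
Along h;k (path 2):
  0 h-->1 k-->4
  1 h-->0 k-->3
  composite₂ = ⟨0↦4 1↦3⟩
Equal? YES — commutes

Answer: COMMUTES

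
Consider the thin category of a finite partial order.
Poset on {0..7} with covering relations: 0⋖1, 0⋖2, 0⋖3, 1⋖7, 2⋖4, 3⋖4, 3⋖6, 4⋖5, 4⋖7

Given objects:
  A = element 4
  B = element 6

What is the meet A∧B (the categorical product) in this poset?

Common predecessors of 4,6: {0,3}
  0 ⊑ 3
  3 ⊑ 3
glb = 3

Answer: A∧B = 3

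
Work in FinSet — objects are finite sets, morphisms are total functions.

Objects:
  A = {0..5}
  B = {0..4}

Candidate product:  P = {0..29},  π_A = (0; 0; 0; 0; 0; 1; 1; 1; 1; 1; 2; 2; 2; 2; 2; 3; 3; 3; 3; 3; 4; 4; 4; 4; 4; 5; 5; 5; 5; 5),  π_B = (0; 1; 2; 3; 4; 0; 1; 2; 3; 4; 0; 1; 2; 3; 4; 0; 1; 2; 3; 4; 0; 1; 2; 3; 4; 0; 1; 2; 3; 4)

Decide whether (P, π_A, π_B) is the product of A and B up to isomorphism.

Answer: VALID PRODUCT

Work:
|A|·|B| = 6·5 = 30;  |P| = 30
Check the pairing map k ↦ (π_A(k), π_B(k)):
  0 : (0,0)
  1 : (0,1)
  2 : (0,2)
  3 : (0,3)
  4 : (0,4)
  5 : (1,0)
  6 : (1,1)
  7 : (1,2)
  8 : (1,3)
  9 : (1,4)
  10 : (2,0)
  11 : (2,1)
  12 : (2,2)
  13 : (2,3)
  14 : (2,4)
  15 : (3,0)
  16 : (3,1)
  17 : (3,2)
  18 : (3,3)
  19 : (3,4)
  20 : (4,0)
  21 : (4,1)
  22 : (4,2)
  23 : (4,3)
  24 : (4,4)
  25 : (5,0)
  26 : (5,1)
  27 : (5,2)
  28 : (5,3)
  29 : (5,4)
distinct pairs in image: 30 / 30 needed
  → bijection onto A×B; projections well-typed.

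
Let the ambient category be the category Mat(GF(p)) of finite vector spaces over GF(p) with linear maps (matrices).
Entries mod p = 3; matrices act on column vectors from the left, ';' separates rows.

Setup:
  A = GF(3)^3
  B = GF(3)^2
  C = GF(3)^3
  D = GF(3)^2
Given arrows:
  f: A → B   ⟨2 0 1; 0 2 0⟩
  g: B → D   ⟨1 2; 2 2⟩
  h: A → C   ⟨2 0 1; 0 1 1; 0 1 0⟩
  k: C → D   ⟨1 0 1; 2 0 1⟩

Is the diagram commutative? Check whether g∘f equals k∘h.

1) trace f;g:
  e0=⟨1,0,0⟩ f→⟨2,0⟩ g→⟨2,1⟩
  e1=⟨0,1,0⟩ f→⟨0,2⟩ g→⟨1,1⟩
  e2=⟨0,0,1⟩ f→⟨1,0⟩ g→⟨1,2⟩
  result₁ = ⟨2 1 1; 1 1 2⟩
2) trace h;k:
  e0=⟨1,0,0⟩ h→⟨2,0,0⟩ k→⟨2,1⟩
  e1=⟨0,1,0⟩ h→⟨0,1,1⟩ k→⟨1,1⟩
  e2=⟨0,0,1⟩ h→⟨1,1,0⟩ k→⟨1,2⟩
  result₂ = ⟨2 1 1; 1 1 2⟩
Equal? same morphism ✓

Answer: COMMUTES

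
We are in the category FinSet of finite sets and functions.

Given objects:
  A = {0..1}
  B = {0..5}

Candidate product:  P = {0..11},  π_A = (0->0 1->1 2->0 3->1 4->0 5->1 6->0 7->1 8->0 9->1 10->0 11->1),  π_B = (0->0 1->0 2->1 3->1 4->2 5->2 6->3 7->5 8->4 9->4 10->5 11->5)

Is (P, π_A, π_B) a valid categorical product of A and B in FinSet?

Answer: NOT A VALID PRODUCT — duplicate pair at indices 11,7

Derivation:
|A|·|B| = 2·6 = 12;  |P| = 12
Check the pairing map k ↦ (π_A(k), π_B(k)):
  0 -> (0,0)
  1 -> (1,0)
  2 -> (0,1)
  3 -> (1,1)
  4 -> (0,2)
  5 -> (1,2)
  6 -> (0,3)
  7 -> (1,5)
  8 -> (0,4)
  9 -> (1,4)
  10 -> (0,5)
  11 -> (1,5)  ✗ repeats pair of k=7
distinct pairs in image: 11 / 12 needed
  → (1,5) hit at k=7 and k=11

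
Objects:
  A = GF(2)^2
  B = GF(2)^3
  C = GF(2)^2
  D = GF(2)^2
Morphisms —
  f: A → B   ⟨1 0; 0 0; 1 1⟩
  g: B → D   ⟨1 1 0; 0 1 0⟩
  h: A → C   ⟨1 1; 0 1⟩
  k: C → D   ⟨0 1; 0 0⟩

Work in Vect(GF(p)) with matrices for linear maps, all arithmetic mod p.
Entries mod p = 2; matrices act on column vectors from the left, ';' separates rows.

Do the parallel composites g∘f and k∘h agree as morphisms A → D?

1) trace f;g:
  e0=(1,0) f→(1,0,1) g→(1,0)
  e1=(0,1) f→(0,0,1) g→(0,0)
  result₁ = ⟨1 0; 0 0⟩
2) trace h;k:
  e0=(1,0) h→(1,0) k→(0,0)
  e1=(0,1) h→(1,1) k→(1,0)
  result₂ = ⟨0 1; 0 0⟩
Equal? differ; not commutative

Answer: DOES NOT COMMUTE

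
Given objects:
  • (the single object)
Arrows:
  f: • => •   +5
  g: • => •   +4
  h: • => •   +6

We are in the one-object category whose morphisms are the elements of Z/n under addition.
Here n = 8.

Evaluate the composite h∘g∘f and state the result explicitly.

Answer: +7

Derivation:
  0 +5≡5 +4≡1 +6≡7  (mod 8)
⟦path⟧: +7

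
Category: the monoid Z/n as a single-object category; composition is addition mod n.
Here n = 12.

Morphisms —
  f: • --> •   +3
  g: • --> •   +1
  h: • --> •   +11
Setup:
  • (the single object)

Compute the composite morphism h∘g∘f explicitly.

Answer: +3

Work:
  0 +3≡3 +1≡4 +11≡3  (mod 12)
result: +3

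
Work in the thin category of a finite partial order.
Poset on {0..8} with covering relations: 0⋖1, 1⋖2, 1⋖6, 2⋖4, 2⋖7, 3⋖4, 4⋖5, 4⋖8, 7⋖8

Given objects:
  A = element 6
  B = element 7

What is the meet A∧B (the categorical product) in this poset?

{x : x⊑A ∧ x⊑B} = {0,1}  (A=6, B=7)
  0 ⊑ 1
  1 ⊑ 1
glb = 1

Answer: A∧B = 1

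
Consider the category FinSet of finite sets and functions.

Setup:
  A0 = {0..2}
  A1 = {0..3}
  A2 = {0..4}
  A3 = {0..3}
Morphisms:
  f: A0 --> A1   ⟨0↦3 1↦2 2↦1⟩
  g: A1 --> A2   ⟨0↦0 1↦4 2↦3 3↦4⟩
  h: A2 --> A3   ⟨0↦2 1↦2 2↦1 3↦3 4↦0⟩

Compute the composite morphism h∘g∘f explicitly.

  0 f-->3 g-->4 h-->0
  1 f-->2 g-->3 h-->3
  2 f-->1 g-->4 h-->0
result: ⟨0↦0 1↦3 2↦0⟩

Answer: ⟨0↦0 1↦3 2↦0⟩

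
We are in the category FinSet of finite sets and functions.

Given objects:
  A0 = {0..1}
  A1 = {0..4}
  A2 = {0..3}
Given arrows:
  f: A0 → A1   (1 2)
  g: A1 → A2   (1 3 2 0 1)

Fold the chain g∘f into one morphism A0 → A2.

  0 f→1 g→3
  1 f→2 g→2
result: (3 2)

Answer: (3 2)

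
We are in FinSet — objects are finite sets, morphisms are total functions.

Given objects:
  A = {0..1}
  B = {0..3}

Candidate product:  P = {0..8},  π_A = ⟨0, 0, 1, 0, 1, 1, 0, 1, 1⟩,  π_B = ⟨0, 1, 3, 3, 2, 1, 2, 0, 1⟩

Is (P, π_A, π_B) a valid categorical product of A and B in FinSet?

|A|·|B| = 2·4 = 8;  |P| = 9
  → cardinalities differ; no bijection possible.

Answer: NOT A VALID PRODUCT — |P|=9 ≠ |A|·|B|=8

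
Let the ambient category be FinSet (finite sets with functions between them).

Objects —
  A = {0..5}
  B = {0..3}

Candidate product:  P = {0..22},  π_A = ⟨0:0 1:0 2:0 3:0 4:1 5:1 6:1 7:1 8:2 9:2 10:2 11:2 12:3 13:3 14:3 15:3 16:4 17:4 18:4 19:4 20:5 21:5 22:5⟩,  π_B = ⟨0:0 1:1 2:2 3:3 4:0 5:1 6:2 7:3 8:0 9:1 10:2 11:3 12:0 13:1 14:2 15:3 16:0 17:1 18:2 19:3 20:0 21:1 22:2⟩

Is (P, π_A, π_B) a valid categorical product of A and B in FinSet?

|A|·|B| = 6·4 = 24;  |P| = 23
  → cardinalities differ; no bijection possible.

Answer: NOT A VALID PRODUCT — |P|=23 ≠ |A|·|B|=24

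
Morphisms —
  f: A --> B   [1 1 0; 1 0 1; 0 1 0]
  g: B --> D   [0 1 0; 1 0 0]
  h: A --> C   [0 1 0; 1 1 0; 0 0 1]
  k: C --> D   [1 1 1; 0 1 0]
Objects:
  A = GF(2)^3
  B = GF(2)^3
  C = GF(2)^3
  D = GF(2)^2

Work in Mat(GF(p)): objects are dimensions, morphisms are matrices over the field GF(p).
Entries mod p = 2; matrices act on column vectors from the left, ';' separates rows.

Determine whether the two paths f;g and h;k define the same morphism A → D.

Answer: COMMUTES

Work:
Path 1 = f;g:
  e0=⟨1,0,0⟩ f-->⟨1,1,0⟩ g-->⟨1,1⟩
  e1=⟨0,1,0⟩ f-->⟨1,0,1⟩ g-->⟨0,1⟩
  e2=⟨0,0,1⟩ f-->⟨0,1,0⟩ g-->⟨1,0⟩
  ⟦path⟧₁ = [1 0 1; 1 1 0]
Path 2 = h;k:
  e0=⟨1,0,0⟩ h-->⟨0,1,0⟩ k-->⟨1,1⟩
  e1=⟨0,1,0⟩ h-->⟨1,1,0⟩ k-->⟨0,1⟩
  e2=⟨0,0,1⟩ h-->⟨0,0,1⟩ k-->⟨1,0⟩
  ⟦path⟧₂ = [1 0 1; 1 1 0]
Equal? equal; square commutes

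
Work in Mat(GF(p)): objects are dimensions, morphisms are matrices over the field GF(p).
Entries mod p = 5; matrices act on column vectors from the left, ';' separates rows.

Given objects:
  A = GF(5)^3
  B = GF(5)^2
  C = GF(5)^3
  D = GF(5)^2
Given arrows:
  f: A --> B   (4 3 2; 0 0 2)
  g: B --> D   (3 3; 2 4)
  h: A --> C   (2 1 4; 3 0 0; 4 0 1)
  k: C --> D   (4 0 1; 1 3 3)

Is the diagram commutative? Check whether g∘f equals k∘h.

1) trace f;g:
  e0=⟨1,0,0⟩ f-->⟨4,0⟩ g-->⟨2,3⟩
  e1=⟨0,1,0⟩ f-->⟨3,0⟩ g-->⟨4,1⟩
  e2=⟨0,0,1⟩ f-->⟨2,2⟩ g-->⟨2,2⟩
  composite₁ = (2 4 2; 3 1 2)
2) trace h;k:
  e0=⟨1,0,0⟩ h-->⟨2,3,4⟩ k-->⟨2,3⟩
  e1=⟨0,1,0⟩ h-->⟨1,0,0⟩ k-->⟨4,1⟩
  e2=⟨0,0,1⟩ h-->⟨4,0,1⟩ k-->⟨2,2⟩
  composite₂ = (2 4 2; 3 1 2)
Equal? YES — commutes

Answer: COMMUTES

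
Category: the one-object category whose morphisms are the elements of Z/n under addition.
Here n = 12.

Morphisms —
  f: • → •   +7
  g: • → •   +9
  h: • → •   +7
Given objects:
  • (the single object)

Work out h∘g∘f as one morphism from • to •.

  0 +7≡7 +9≡4 +7≡11  (mod 12)
⟦path⟧: +11

Answer: +11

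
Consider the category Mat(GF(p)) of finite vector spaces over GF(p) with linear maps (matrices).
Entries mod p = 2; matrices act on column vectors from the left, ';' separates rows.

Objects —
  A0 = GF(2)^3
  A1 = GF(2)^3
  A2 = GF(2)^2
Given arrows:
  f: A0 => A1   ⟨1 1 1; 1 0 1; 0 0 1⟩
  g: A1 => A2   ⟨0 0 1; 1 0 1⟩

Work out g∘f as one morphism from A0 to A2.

  e0=⟨1,0,0⟩ f=>⟨1,1,0⟩ g=>⟨0,1⟩
  e1=⟨0,1,0⟩ f=>⟨1,0,0⟩ g=>⟨0,1⟩
  e2=⟨0,0,1⟩ f=>⟨1,1,1⟩ g=>⟨1,0⟩
result: ⟨0 0 1; 1 1 0⟩

Answer: ⟨0 0 1; 1 1 0⟩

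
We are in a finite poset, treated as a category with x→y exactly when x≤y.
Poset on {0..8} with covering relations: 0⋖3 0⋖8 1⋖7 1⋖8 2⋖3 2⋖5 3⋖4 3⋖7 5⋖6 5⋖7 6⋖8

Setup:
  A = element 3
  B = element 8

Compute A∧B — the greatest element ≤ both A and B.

{x : x⊑A ∧ x⊑B} = {0,2}  (A=3, B=8)
  maximal lower bounds 0 and 2 are incomparable: neither 0⊑2 nor 2⊑0
→ no greatest lower bound exists

Answer: NO MEET EXISTS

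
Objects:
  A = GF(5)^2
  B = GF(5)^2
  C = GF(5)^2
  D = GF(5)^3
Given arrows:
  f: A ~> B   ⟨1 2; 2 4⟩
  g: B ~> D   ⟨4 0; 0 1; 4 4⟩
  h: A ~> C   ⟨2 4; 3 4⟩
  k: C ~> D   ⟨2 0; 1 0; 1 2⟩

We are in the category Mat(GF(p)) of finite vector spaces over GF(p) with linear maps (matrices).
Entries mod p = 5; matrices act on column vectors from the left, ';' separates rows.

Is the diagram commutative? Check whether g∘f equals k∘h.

Answer: DOES NOT COMMUTE

Derivation:
1) trace f;g:
  e0=⟨1,0⟩ f~>⟨1,2⟩ g~>⟨4,2,2⟩
  e1=⟨0,1⟩ f~>⟨2,4⟩ g~>⟨3,4,4⟩
  result₁ = ⟨4 3; 2 4; 2 4⟩
2) trace h;k:
  e0=⟨1,0⟩ h~>⟨2,3⟩ k~>⟨4,2,3⟩
  e1=⟨0,1⟩ h~>⟨4,4⟩ k~>⟨3,4,2⟩
  result₂ = ⟨4 3; 2 4; 3 2⟩
Equal? distinct morphisms ✗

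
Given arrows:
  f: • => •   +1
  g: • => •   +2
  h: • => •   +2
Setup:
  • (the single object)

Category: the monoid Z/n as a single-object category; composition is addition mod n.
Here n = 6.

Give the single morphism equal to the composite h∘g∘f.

Answer: +5

Trace:
  0 +1≡1 +2≡3 +2≡5  (mod 6)
composite: +5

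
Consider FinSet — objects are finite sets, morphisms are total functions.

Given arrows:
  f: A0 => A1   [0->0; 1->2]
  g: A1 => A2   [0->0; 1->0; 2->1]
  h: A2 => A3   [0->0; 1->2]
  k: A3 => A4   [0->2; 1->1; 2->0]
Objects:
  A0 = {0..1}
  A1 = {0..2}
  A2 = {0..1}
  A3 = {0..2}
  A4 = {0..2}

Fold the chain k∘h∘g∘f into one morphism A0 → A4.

  0 f=>0 g=>0 h=>0 k=>2
  1 f=>2 g=>1 h=>2 k=>0
composite: [0->2; 1->0]

Answer: [0->2; 1->0]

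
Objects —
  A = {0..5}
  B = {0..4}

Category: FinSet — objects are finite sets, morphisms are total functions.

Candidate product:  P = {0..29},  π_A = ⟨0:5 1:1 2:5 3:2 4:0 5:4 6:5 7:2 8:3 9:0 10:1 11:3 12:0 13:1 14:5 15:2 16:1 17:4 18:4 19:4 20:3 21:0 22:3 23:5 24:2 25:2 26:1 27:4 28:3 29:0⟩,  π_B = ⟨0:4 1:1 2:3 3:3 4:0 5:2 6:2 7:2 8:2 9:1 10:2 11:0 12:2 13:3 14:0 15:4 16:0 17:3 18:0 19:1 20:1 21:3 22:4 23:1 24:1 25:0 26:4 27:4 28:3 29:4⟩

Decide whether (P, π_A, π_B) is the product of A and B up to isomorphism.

|A|·|B| = 6·5 = 30;  |P| = 30
Check the pairing map k ↦ (π_A(k), π_B(k)):
  0 : (5,4)
  1 : (1,1)
  2 : (5,3)
  3 : (2,3)
  4 : (0,0)
  5 : (4,2)
  6 : (5,2)
  7 : (2,2)
  8 : (3,2)
  9 : (0,1)
  10 : (1,2)
  11 : (3,0)
  12 : (0,2)
  13 : (1,3)
  14 : (5,0)
  15 : (2,4)
  16 : (1,0)
  17 : (4,3)
  18 : (4,0)
  19 : (4,1)
  20 : (3,1)
  21 : (0,3)
  22 : (3,4)
  23 : (5,1)
  24 : (2,1)
  25 : (2,0)
  26 : (1,4)
  27 : (4,4)
  28 : (3,3)
  29 : (0,4)
distinct pairs in image: 30 / 30 needed
  → bijection onto A×B; projections well-typed.

Answer: VALID PRODUCT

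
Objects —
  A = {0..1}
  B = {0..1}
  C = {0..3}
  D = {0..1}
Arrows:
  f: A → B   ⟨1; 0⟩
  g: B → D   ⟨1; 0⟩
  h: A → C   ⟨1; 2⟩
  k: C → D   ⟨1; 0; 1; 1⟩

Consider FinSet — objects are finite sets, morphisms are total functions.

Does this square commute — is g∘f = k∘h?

Answer: COMMUTES

Work:
Along f;g (path 1):
  0 f→1 g→0
  1 f→0 g→1
  ⟦path⟧₁ = ⟨0; 1⟩
Along h;k (path 2):
  0 h→1 k→0
  1 h→2 k→1
  ⟦path⟧₂ = ⟨0; 1⟩
Equal? same morphism ✓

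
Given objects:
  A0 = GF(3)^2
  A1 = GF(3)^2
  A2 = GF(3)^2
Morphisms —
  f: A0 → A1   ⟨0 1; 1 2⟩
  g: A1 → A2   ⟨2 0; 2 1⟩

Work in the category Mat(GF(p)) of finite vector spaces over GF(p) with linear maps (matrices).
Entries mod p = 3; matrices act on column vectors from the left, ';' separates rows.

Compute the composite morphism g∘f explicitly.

Answer: ⟨0 2; 1 1⟩

Trace:
  e0=[1,0] f→[0,1] g→[0,1]
  e1=[0,1] f→[1,2] g→[2,1]
⟦path⟧: ⟨0 2; 1 1⟩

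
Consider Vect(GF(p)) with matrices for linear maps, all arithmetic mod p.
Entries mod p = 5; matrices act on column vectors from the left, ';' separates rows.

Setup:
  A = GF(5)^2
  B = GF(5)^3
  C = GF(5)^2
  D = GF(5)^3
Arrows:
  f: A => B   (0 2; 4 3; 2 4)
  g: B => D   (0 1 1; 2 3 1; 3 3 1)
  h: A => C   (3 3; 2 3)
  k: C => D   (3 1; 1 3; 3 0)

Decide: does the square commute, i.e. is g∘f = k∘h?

Answer: COMMUTES

Work:
1) trace f;g:
  e0=⟨1,0⟩ f=>⟨0,4,2⟩ g=>⟨1,4,4⟩
  e1=⟨0,1⟩ f=>⟨2,3,4⟩ g=>⟨2,2,4⟩
  result₁ = (1 2; 4 2; 4 4)
2) trace h;k:
  e0=⟨1,0⟩ h=>⟨3,2⟩ k=>⟨1,4,4⟩
  e1=⟨0,1⟩ h=>⟨3,3⟩ k=>⟨2,2,4⟩
  result₂ = (1 2; 4 2; 4 4)
Equal? same morphism ✓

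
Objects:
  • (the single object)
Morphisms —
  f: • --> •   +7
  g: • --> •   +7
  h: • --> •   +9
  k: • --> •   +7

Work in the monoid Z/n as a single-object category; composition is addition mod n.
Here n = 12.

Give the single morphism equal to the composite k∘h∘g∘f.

Answer: +6

Work:
  0 +7≡7 +7≡2 +9≡11 +7≡6  (mod 12)
result: +6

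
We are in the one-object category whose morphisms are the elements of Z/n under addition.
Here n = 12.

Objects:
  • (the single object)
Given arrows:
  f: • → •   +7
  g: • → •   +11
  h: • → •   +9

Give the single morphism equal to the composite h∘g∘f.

Answer: +3

Work:
  0 +7≡7 +11≡6 +9≡3  (mod 12)
composite: +3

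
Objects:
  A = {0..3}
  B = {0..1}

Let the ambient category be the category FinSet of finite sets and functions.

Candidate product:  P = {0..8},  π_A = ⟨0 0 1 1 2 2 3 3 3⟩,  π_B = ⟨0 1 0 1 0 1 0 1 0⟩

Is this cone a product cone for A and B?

|A|·|B| = 4·2 = 8;  |P| = 9
  → cardinalities differ; no bijection possible.

Answer: NOT A VALID PRODUCT — |P|=9 ≠ |A|·|B|=8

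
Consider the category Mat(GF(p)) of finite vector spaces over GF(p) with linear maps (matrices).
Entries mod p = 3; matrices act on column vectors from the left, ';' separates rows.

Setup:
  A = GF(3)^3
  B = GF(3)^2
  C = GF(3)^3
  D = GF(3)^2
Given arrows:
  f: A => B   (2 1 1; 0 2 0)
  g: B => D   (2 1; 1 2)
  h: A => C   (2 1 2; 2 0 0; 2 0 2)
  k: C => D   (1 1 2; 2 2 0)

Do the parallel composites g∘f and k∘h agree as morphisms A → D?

1) trace f;g:
  e0=(1,0,0) f=>(2,0) g=>(1,2)
  e1=(0,1,0) f=>(1,2) g=>(1,2)
  e2=(0,0,1) f=>(1,0) g=>(2,1)
  composite₁ = (1 1 2; 2 2 1)
2) trace h;k:
  e0=(1,0,0) h=>(2,2,2) k=>(2,2)
  e1=(0,1,0) h=>(1,0,0) k=>(1,2)
  e2=(0,0,1) h=>(2,0,2) k=>(0,1)
  composite₂ = (2 1 0; 2 2 1)
Equal? differ; not commutative

Answer: DOES NOT COMMUTE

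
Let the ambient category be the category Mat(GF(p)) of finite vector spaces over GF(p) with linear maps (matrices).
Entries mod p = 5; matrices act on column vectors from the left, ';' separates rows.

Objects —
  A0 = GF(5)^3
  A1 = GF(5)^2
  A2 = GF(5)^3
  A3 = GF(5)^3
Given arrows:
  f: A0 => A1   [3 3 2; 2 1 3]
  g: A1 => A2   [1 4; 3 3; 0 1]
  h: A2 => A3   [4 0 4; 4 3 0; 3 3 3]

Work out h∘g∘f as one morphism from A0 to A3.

  e0=⟨1,0,0⟩ f=>⟨3,2⟩ g=>⟨1,0,2⟩ h=>⟨2,4,4⟩
  e1=⟨0,1,0⟩ f=>⟨3,1⟩ g=>⟨2,2,1⟩ h=>⟨2,4,0⟩
  e2=⟨0,0,1⟩ f=>⟨2,3⟩ g=>⟨4,0,3⟩ h=>⟨3,1,1⟩
composite: [2 2 3; 4 4 1; 4 0 1]

Answer: [2 2 3; 4 4 1; 4 0 1]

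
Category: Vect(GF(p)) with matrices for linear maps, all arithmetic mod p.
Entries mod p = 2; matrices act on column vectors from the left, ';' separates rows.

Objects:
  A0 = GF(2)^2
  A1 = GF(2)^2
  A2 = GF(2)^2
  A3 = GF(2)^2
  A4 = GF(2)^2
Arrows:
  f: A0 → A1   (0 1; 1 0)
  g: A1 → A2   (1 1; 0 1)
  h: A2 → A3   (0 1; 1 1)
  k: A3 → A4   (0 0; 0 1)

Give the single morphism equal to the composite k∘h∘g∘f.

Answer: (0 0; 0 1)

Derivation:
  e0=⟨1,0⟩ f→⟨0,1⟩ g→⟨1,1⟩ h→⟨1,0⟩ k→⟨0,0⟩
  e1=⟨0,1⟩ f→⟨1,0⟩ g→⟨1,0⟩ h→⟨0,1⟩ k→⟨0,1⟩
⟦path⟧: (0 0; 0 1)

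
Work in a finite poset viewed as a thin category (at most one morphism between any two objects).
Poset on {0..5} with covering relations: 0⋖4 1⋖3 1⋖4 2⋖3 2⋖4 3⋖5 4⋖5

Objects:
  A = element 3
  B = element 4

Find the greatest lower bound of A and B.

Answer: NO MEET EXISTS

Derivation:
Common predecessors of 3,4: {1,2}
  maximal lower bounds 1 and 2 are incomparable: neither 1⊑2 nor 2⊑1
→ no greatest lower bound exists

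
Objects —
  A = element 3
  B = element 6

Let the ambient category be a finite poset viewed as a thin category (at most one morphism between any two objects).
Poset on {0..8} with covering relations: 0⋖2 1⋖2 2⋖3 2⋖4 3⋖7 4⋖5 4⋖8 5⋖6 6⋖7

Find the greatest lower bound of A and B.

Answer: A∧B = 2

Trace:
Common predecessors of 3,6: {0,1,2}
  0 <= 2
  1 <= 2
  2 <= 2
glb = 2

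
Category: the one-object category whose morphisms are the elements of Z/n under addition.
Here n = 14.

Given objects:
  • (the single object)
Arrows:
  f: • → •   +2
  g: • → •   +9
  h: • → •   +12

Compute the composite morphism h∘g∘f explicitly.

Answer: +9

Derivation:
  0 +2≡2 +9≡11 +12≡9  (mod 14)
result: +9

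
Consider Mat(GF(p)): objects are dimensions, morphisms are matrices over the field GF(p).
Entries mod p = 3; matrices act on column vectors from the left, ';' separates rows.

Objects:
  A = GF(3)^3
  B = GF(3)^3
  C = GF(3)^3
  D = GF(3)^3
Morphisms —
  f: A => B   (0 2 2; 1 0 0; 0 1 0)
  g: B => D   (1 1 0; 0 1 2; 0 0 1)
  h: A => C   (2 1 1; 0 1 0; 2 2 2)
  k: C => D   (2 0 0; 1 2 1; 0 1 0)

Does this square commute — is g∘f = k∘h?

Answer: COMMUTES

Trace:
Along f;g (path 1):
  e0=(1,0,0) f=>(0,1,0) g=>(1,1,0)
  e1=(0,1,0) f=>(2,0,1) g=>(2,2,1)
  e2=(0,0,1) f=>(2,0,0) g=>(2,0,0)
  ⟦path⟧₁ = (1 2 2; 1 2 0; 0 1 0)
Along h;k (path 2):
  e0=(1,0,0) h=>(2,0,2) k=>(1,1,0)
  e1=(0,1,0) h=>(1,1,2) k=>(2,2,1)
  e2=(0,0,1) h=>(1,0,2) k=>(2,0,0)
  ⟦path⟧₂ = (1 2 2; 1 2 0; 0 1 0)
Equal? same morphism ✓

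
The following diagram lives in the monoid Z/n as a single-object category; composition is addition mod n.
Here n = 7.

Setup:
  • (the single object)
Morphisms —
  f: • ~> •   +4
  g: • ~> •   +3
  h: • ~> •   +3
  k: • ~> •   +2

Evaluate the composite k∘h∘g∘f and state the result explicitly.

  0 +4≡4 +3≡0 +3≡3 +2≡5  (mod 7)
result: +5

Answer: +5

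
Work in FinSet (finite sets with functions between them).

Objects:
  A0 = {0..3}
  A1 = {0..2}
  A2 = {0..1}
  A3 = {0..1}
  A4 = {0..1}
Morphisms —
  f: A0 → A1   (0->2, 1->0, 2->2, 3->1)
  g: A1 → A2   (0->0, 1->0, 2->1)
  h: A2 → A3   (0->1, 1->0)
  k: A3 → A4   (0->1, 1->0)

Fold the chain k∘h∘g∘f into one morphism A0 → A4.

  0 f→2 g→1 h→0 k→1
  1 f→0 g→0 h→1 k→0
  2 f→2 g→1 h→0 k→1
  3 f→1 g→0 h→1 k→0
⟦path⟧: (0->1, 1->0, 2->1, 3->0)

Answer: (0->1, 1->0, 2->1, 3->0)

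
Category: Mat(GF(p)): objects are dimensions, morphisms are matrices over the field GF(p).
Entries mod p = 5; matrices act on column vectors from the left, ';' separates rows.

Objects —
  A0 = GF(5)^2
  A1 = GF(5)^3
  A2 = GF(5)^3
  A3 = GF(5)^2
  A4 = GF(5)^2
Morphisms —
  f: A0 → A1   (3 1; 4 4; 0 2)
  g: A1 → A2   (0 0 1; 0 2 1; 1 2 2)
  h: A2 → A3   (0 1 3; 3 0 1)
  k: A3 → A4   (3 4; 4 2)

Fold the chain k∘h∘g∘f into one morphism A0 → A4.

Answer: (2 3; 1 4)

Trace:
  e0=(1,0) f→(3,4,0) g→(0,3,1) h→(1,1) k→(2,1)
  e1=(0,1) f→(1,4,2) g→(2,0,3) h→(4,4) k→(3,4)
result: (2 3; 1 4)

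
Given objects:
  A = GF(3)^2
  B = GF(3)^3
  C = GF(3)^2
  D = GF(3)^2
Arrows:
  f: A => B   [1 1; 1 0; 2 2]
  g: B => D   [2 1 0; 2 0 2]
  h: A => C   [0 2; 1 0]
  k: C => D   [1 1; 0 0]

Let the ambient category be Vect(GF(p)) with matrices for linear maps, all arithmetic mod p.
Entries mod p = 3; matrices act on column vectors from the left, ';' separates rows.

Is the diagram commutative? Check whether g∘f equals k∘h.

Along f;g (path 1):
  e0=(1,0) f=>(1,1,2) g=>(0,0)
  e1=(0,1) f=>(1,0,2) g=>(2,0)
  ⟦path⟧₁ = [0 2; 0 0]
Along h;k (path 2):
  e0=(1,0) h=>(0,1) k=>(1,0)
  e1=(0,1) h=>(2,0) k=>(2,0)
  ⟦path⟧₂ = [1 2; 0 0]
Equal? distinct morphisms ✗

Answer: DOES NOT COMMUTE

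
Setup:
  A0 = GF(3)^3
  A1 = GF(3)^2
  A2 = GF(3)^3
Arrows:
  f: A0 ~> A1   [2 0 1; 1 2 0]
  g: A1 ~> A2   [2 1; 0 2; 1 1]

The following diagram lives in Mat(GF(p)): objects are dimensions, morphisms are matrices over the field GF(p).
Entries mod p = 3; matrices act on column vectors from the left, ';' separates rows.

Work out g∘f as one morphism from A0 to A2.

  e0=[1,0,0] f~>[2,1] g~>[2,2,0]
  e1=[0,1,0] f~>[0,2] g~>[2,1,2]
  e2=[0,0,1] f~>[1,0] g~>[2,0,1]
result: [2 2 2; 2 1 0; 0 2 1]

Answer: [2 2 2; 2 1 0; 0 2 1]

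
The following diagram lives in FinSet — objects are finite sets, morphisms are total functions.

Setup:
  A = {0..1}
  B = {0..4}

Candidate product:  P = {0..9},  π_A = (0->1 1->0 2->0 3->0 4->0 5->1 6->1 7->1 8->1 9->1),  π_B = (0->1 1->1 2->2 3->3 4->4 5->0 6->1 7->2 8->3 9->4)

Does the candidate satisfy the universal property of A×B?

|A|·|B| = 2·5 = 10;  |P| = 10
Check the pairing map k ↦ (π_A(k), π_B(k)):
  0 -> (1,1)
  1 -> (0,1)
  2 -> (0,2)
  3 -> (0,3)
  4 -> (0,4)
  5 -> (1,0)
  6 -> (1,1)  ✗ repeats pair of k=0
  7 -> (1,2)
  8 -> (1,3)
  9 -> (1,4)
distinct pairs in image: 9 / 10 needed
  → (1,1) hit at k=0 and k=6

Answer: NOT A VALID PRODUCT — duplicate pair at indices 6,0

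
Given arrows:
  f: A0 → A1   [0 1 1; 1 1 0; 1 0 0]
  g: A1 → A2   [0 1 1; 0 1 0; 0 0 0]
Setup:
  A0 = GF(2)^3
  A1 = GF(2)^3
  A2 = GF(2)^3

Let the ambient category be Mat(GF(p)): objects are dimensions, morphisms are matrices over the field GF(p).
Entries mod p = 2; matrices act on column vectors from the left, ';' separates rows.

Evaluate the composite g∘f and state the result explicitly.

  e0=⟨1,0,0⟩ f→⟨0,1,1⟩ g→⟨0,1,0⟩
  e1=⟨0,1,0⟩ f→⟨1,1,0⟩ g→⟨1,1,0⟩
  e2=⟨0,0,1⟩ f→⟨1,0,0⟩ g→⟨0,0,0⟩
⟦path⟧: [0 1 0; 1 1 0; 0 0 0]

Answer: [0 1 0; 1 1 0; 0 0 0]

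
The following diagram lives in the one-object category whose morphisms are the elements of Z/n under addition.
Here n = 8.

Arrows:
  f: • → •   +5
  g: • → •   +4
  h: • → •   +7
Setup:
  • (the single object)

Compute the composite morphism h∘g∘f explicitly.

Answer: +0

Work:
  0 +5≡5 +4≡1 +7≡0  (mod 8)
composite: +0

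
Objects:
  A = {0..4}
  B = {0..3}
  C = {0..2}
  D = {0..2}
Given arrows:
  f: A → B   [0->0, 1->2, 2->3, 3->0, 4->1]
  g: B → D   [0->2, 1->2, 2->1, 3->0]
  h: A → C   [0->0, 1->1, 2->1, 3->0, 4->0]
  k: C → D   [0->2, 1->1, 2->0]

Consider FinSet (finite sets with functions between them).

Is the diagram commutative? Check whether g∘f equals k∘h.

Answer: DOES NOT COMMUTE

Derivation:
Along f;g (path 1):
  0 f→0 g→2
  1 f→2 g→1
  2 f→3 g→0
  3 f→0 g→2
  4 f→1 g→2
  result₁ = [0->2, 1->1, 2->0, 3->2, 4->2]
Along h;k (path 2):
  0 h→0 k→2
  1 h→1 k→1
  2 h→1 k→1
  3 h→0 k→2
  4 h→0 k→2
  result₂ = [0->2, 1->1, 2->1, 3->2, 4->2]
Equal? NO — does not commute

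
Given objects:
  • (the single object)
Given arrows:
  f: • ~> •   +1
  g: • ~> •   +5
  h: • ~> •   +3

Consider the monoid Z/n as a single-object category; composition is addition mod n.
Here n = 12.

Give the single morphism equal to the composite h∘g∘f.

Answer: +9

Trace:
  0 +1≡1 +5≡6 +3≡9  (mod 12)
composite: +9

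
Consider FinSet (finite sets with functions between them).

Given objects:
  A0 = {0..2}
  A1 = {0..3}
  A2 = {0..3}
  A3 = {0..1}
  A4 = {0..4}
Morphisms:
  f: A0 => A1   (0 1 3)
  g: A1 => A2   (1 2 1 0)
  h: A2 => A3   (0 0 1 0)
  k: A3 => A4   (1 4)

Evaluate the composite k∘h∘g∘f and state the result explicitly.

Answer: (1 4 1)

Work:
  0 f=>0 g=>1 h=>0 k=>1
  1 f=>1 g=>2 h=>1 k=>4
  2 f=>3 g=>0 h=>0 k=>1
⟦path⟧: (1 4 1)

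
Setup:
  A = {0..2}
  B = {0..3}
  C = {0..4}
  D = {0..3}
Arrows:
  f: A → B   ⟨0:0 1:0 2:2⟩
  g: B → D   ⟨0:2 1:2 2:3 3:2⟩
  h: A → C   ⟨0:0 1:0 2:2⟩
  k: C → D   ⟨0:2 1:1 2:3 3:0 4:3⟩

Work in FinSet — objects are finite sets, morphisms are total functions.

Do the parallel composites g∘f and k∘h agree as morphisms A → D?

Answer: COMMUTES

Trace:
1) trace f;g:
  0 f→0 g→2
  1 f→0 g→2
  2 f→2 g→3
  composite₁ = ⟨0:2 1:2 2:3⟩
2) trace h;k:
  0 h→0 k→2
  1 h→0 k→2
  2 h→2 k→3
  composite₂ = ⟨0:2 1:2 2:3⟩
Equal? equal; square commutes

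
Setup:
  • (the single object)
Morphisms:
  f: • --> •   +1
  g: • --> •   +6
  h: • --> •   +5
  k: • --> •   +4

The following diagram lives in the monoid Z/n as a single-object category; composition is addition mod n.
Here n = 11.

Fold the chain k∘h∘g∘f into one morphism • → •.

Answer: +5

Work:
  0 +1≡1 +6≡7 +5≡1 +4≡5  (mod 11)
⟦path⟧: +5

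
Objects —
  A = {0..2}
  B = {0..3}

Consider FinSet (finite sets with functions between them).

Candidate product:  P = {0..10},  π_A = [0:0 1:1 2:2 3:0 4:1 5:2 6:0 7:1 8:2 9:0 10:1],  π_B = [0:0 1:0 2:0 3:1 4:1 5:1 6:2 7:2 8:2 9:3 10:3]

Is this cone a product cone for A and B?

|A|·|B| = 3·4 = 12;  |P| = 11
  → cardinalities differ; no bijection possible.

Answer: NOT A VALID PRODUCT — |P|=11 ≠ |A|·|B|=12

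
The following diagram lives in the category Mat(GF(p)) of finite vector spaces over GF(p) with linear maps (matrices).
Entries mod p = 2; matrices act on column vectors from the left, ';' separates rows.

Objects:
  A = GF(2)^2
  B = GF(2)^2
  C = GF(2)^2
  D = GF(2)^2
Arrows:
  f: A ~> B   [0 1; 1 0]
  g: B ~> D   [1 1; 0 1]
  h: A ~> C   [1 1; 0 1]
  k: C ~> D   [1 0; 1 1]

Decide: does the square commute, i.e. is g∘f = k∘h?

Path 1 = f;g:
  e0=(1,0) f~>(0,1) g~>(1,1)
  e1=(0,1) f~>(1,0) g~>(1,0)
  composite₁ = [1 1; 1 0]
Path 2 = h;k:
  e0=(1,0) h~>(1,0) k~>(1,1)
  e1=(0,1) h~>(1,1) k~>(1,0)
  composite₂ = [1 1; 1 0]
Equal? YES — commutes

Answer: COMMUTES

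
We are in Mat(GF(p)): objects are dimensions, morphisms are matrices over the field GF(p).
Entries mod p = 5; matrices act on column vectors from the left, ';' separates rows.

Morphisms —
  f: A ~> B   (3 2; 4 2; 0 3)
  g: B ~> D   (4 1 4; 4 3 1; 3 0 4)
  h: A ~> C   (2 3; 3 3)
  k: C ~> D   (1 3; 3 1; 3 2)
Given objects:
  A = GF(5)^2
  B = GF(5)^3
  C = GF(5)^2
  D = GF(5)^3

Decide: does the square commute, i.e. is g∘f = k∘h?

1) trace f;g:
  e0=[1,0] f~>[3,4,0] g~>[1,4,4]
  e1=[0,1] f~>[2,2,3] g~>[2,2,3]
  ⟦path⟧₁ = (1 2; 4 2; 4 3)
2) trace h;k:
  e0=[1,0] h~>[2,3] k~>[1,4,2]
  e1=[0,1] h~>[3,3] k~>[2,2,0]
  ⟦path⟧₂ = (1 2; 4 2; 2 0)
Equal? distinct morphisms ✗

Answer: DOES NOT COMMUTE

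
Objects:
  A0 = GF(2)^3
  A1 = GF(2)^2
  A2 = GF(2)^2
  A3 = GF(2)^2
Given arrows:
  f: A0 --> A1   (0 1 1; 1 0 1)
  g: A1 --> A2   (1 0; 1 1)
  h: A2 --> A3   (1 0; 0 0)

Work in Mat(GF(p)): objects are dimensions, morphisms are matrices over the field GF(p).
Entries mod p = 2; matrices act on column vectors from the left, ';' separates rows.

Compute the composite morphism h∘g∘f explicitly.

Answer: (0 1 1; 0 0 0)

Work:
  e0=(1,0,0) f-->(0,1) g-->(0,1) h-->(0,0)
  e1=(0,1,0) f-->(1,0) g-->(1,1) h-->(1,0)
  e2=(0,0,1) f-->(1,1) g-->(1,0) h-->(1,0)
⟦path⟧: (0 1 1; 0 0 0)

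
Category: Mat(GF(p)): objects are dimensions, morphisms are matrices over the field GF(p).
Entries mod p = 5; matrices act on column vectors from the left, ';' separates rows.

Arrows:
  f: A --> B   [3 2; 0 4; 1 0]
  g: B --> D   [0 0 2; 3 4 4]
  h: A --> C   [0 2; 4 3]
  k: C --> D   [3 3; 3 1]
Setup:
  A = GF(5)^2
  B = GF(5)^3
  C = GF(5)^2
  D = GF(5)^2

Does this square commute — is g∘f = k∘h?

Answer: DOES NOT COMMUTE

Derivation:
Path 1 = f;g:
  e0=[1,0] f-->[3,0,1] g-->[2,3]
  e1=[0,1] f-->[2,4,0] g-->[0,2]
  ⟦path⟧₁ = [2 0; 3 2]
Path 2 = h;k:
  e0=[1,0] h-->[0,4] k-->[2,4]
  e1=[0,1] h-->[2,3] k-->[0,4]
  ⟦path⟧₂ = [2 0; 4 4]
Equal? distinct morphisms ✗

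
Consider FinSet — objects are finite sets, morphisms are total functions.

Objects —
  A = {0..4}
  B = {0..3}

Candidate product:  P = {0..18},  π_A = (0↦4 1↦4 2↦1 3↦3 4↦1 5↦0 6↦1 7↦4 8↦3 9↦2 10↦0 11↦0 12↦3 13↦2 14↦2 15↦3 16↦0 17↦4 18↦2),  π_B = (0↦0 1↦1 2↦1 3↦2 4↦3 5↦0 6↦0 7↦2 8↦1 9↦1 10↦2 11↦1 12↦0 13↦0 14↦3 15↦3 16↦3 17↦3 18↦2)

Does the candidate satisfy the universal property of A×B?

Answer: NOT A VALID PRODUCT — |P|=19 ≠ |A|·|B|=20

Trace:
|A|·|B| = 5·4 = 20;  |P| = 19
  → cardinalities differ; no bijection possible.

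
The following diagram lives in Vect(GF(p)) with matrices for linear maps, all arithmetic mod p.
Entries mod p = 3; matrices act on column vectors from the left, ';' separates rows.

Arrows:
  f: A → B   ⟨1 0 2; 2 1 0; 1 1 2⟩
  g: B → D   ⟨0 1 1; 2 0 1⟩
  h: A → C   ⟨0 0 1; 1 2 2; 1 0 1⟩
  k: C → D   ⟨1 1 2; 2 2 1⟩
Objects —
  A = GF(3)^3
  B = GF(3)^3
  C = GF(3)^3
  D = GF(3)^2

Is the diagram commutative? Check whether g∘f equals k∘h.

Path 1 = f;g:
  e0=[1,0,0] f→[1,2,1] g→[0,0]
  e1=[0,1,0] f→[0,1,1] g→[2,1]
  e2=[0,0,1] f→[2,0,2] g→[2,0]
  composite₁ = ⟨0 2 2; 0 1 0⟩
Path 2 = h;k:
  e0=[1,0,0] h→[0,1,1] k→[0,0]
  e1=[0,1,0] h→[0,2,0] k→[2,1]
  e2=[0,0,1] h→[1,2,1] k→[2,1]
  composite₂ = ⟨0 2 2; 0 1 1⟩
Equal? differ; not commutative

Answer: DOES NOT COMMUTE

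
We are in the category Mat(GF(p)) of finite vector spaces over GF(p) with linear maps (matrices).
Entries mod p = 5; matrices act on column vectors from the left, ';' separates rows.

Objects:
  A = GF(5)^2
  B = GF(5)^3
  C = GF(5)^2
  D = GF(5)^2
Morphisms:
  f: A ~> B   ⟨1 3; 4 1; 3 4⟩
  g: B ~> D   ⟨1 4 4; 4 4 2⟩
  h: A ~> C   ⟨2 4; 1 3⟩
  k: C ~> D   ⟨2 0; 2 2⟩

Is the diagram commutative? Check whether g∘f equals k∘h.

Along f;g (path 1):
  e0=[1,0] f~>[1,4,3] g~>[4,1]
  e1=[0,1] f~>[3,1,4] g~>[3,4]
  ⟦path⟧₁ = ⟨4 3; 1 4⟩
Along h;k (path 2):
  e0=[1,0] h~>[2,1] k~>[4,1]
  e1=[0,1] h~>[4,3] k~>[3,4]
  ⟦path⟧₂ = ⟨4 3; 1 4⟩
Equal? equal; square commutes

Answer: COMMUTES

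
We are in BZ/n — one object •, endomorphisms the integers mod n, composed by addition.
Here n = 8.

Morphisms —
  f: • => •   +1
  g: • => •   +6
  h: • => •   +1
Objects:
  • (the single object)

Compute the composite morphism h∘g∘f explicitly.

  0 +1≡1 +6≡7 +1≡0  (mod 8)
⟦path⟧: +0

Answer: +0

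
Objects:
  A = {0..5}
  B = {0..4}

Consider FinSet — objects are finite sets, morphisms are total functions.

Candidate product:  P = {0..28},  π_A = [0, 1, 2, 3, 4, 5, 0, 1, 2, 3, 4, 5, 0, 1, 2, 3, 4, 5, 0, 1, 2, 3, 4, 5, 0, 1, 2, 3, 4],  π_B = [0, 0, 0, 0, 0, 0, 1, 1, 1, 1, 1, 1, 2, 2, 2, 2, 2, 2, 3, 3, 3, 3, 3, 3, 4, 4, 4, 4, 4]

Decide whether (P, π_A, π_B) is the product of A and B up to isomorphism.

|A|·|B| = 6·5 = 30;  |P| = 29
  → cardinalities differ; no bijection possible.

Answer: NOT A VALID PRODUCT — |P|=29 ≠ |A|·|B|=30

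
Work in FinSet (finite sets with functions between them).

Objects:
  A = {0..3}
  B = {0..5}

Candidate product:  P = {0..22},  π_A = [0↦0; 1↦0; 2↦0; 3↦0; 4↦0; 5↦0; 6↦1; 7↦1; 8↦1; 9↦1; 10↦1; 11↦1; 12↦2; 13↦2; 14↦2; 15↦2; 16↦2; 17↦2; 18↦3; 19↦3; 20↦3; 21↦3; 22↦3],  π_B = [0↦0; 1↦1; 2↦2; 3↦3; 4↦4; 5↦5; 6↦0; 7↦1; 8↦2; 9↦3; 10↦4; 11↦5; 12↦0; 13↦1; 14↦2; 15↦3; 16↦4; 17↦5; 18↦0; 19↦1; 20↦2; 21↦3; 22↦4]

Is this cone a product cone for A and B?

|A|·|B| = 4·6 = 24;  |P| = 23
  → cardinalities differ; no bijection possible.

Answer: NOT A VALID PRODUCT — |P|=23 ≠ |A|·|B|=24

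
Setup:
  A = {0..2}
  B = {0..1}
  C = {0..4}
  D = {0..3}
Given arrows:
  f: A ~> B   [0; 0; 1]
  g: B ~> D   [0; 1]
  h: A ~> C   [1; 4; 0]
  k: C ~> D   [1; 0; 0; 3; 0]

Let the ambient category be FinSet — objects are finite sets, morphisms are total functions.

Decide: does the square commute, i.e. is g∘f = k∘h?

1) trace f;g:
  0 f~>0 g~>0
  1 f~>0 g~>0
  2 f~>1 g~>1
  ⟦path⟧₁ = [0; 0; 1]
2) trace h;k:
  0 h~>1 k~>0
  1 h~>4 k~>0
  2 h~>0 k~>1
  ⟦path⟧₂ = [0; 0; 1]
Equal? same morphism ✓

Answer: COMMUTES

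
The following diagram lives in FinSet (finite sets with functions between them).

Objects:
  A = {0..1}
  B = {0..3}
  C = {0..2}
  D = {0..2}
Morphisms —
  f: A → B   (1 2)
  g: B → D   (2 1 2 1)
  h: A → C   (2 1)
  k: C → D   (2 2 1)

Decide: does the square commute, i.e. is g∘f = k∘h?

Answer: COMMUTES

Work:
Along f;g (path 1):
  0 f→1 g→1
  1 f→2 g→2
  result₁ = (1 2)
Along h;k (path 2):
  0 h→2 k→1
  1 h→1 k→2
  result₂ = (1 2)
Equal? same morphism ✓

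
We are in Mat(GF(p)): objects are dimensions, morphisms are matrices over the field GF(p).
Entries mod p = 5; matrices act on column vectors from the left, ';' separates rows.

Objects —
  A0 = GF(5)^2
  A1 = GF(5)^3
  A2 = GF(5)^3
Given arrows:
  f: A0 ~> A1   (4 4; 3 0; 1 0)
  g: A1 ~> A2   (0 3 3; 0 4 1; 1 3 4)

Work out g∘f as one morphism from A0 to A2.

  e0=⟨1,0⟩ f~>⟨4,3,1⟩ g~>⟨2,3,2⟩
  e1=⟨0,1⟩ f~>⟨4,0,0⟩ g~>⟨0,0,4⟩
⟦path⟧: (2 0; 3 0; 2 4)

Answer: (2 0; 3 0; 2 4)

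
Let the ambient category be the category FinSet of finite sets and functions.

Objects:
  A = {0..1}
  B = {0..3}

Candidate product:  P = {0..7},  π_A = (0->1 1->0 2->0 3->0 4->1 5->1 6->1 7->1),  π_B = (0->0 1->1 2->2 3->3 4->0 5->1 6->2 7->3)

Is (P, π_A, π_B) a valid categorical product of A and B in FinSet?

Answer: NOT A VALID PRODUCT — duplicate pair at indices 4,0

Derivation:
|A|·|B| = 2·4 = 8;  |P| = 8
Check the pairing map k ↦ (π_A(k), π_B(k)):
  0 -> (1,0)
  1 -> (0,1)
  2 -> (0,2)
  3 -> (0,3)
  4 -> (1,0)  ✗ repeats pair of k=0
  5 -> (1,1)
  6 -> (1,2)
  7 -> (1,3)
distinct pairs in image: 7 / 8 needed
  → (1,0) hit at k=0 and k=4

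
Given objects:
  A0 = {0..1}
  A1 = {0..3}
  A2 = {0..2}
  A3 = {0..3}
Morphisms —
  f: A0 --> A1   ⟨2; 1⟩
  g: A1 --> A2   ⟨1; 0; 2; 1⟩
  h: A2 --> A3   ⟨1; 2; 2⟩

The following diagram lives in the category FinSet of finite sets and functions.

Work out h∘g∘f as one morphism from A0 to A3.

  0 f-->2 g-->2 h-->2
  1 f-->1 g-->0 h-->1
⟦path⟧: ⟨2; 1⟩

Answer: ⟨2; 1⟩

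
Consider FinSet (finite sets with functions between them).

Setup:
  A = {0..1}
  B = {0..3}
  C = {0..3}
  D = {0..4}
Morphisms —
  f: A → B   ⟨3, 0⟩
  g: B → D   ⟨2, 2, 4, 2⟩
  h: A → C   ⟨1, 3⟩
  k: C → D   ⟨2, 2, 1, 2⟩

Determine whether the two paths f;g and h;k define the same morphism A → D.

Answer: COMMUTES

Work:
Along f;g (path 1):
  0 f→3 g→2
  1 f→0 g→2
  composite₁ = ⟨2, 2⟩
Along h;k (path 2):
  0 h→1 k→2
  1 h→3 k→2
  composite₂ = ⟨2, 2⟩
Equal? YES — commutes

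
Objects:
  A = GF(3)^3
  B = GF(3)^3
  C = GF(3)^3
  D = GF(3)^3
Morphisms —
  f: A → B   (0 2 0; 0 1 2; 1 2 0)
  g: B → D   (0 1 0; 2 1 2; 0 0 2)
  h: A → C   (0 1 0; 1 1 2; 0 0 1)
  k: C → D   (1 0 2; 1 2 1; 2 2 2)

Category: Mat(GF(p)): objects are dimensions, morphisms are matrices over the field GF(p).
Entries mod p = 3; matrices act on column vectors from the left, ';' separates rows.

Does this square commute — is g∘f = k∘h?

Answer: COMMUTES

Work:
Along f;g (path 1):
  e0=[1,0,0] f→[0,0,1] g→[0,2,2]
  e1=[0,1,0] f→[2,1,2] g→[1,0,1]
  e2=[0,0,1] f→[0,2,0] g→[2,2,0]
  composite₁ = (0 1 2; 2 0 2; 2 1 0)
Along h;k (path 2):
  e0=[1,0,0] h→[0,1,0] k→[0,2,2]
  e1=[0,1,0] h→[1,1,0] k→[1,0,1]
  e2=[0,0,1] h→[0,2,1] k→[2,2,0]
  composite₂ = (0 1 2; 2 0 2; 2 1 0)
Equal? equal; square commutes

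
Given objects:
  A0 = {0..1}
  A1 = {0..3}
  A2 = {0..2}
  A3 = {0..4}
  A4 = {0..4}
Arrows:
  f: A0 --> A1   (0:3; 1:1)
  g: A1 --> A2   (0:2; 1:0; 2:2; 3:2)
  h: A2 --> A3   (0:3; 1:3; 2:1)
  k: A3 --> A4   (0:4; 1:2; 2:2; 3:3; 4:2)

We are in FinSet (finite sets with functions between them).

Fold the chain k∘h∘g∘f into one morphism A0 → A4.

  0 f-->3 g-->2 h-->1 k-->2
  1 f-->1 g-->0 h-->3 k-->3
result: (0:2; 1:3)

Answer: (0:2; 1:3)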